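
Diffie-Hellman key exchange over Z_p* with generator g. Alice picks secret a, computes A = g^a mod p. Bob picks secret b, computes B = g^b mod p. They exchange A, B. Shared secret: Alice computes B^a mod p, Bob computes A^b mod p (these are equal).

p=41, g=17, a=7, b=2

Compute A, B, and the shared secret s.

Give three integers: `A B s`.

A = 17^7 mod 41  (bits of 7 = 111)
  bit 0 = 1: r = r^2 * 17 mod 41 = 1^2 * 17 = 1*17 = 17
  bit 1 = 1: r = r^2 * 17 mod 41 = 17^2 * 17 = 2*17 = 34
  bit 2 = 1: r = r^2 * 17 mod 41 = 34^2 * 17 = 8*17 = 13
  -> A = 13
B = 17^2 mod 41  (bits of 2 = 10)
  bit 0 = 1: r = r^2 * 17 mod 41 = 1^2 * 17 = 1*17 = 17
  bit 1 = 0: r = r^2 mod 41 = 17^2 = 2
  -> B = 2
s = B^a = 2^7 mod 41  (bits of 7 = 111)
  bit 0 = 1: r = r^2 * 2 mod 41 = 1^2 * 2 = 1*2 = 2
  bit 1 = 1: r = r^2 * 2 mod 41 = 2^2 * 2 = 4*2 = 8
  bit 2 = 1: r = r^2 * 2 mod 41 = 8^2 * 2 = 23*2 = 5
  -> s = B^a = 5

Answer: 13 2 5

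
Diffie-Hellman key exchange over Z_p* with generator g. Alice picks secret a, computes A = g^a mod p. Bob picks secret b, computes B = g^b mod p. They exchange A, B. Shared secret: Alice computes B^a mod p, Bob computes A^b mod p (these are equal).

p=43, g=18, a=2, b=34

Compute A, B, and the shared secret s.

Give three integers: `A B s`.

A = 18^2 mod 43  (bits of 2 = 10)
  bit 0 = 1: r = r^2 * 18 mod 43 = 1^2 * 18 = 1*18 = 18
  bit 1 = 0: r = r^2 mod 43 = 18^2 = 23
  -> A = 23
B = 18^34 mod 43  (bits of 34 = 100010)
  bit 0 = 1: r = r^2 * 18 mod 43 = 1^2 * 18 = 1*18 = 18
  bit 1 = 0: r = r^2 mod 43 = 18^2 = 23
  bit 2 = 0: r = r^2 mod 43 = 23^2 = 13
  bit 3 = 0: r = r^2 mod 43 = 13^2 = 40
  bit 4 = 1: r = r^2 * 18 mod 43 = 40^2 * 18 = 9*18 = 33
  bit 5 = 0: r = r^2 mod 43 = 33^2 = 14
  -> B = 14
s = B^a = 14^2 mod 43  (bits of 2 = 10)
  bit 0 = 1: r = r^2 * 14 mod 43 = 1^2 * 14 = 1*14 = 14
  bit 1 = 0: r = r^2 mod 43 = 14^2 = 24
  -> s = B^a = 24

Answer: 23 14 24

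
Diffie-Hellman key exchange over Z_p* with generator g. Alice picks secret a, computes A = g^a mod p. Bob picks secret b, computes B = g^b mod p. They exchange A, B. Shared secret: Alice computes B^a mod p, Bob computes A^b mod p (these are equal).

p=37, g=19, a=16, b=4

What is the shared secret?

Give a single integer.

Answer: 34

Derivation:
A = 19^16 mod 37  (bits of 16 = 10000)
  bit 0 = 1: r = r^2 * 19 mod 37 = 1^2 * 19 = 1*19 = 19
  bit 1 = 0: r = r^2 mod 37 = 19^2 = 28
  bit 2 = 0: r = r^2 mod 37 = 28^2 = 7
  bit 3 = 0: r = r^2 mod 37 = 7^2 = 12
  bit 4 = 0: r = r^2 mod 37 = 12^2 = 33
  -> A = 33
B = 19^4 mod 37  (bits of 4 = 100)
  bit 0 = 1: r = r^2 * 19 mod 37 = 1^2 * 19 = 1*19 = 19
  bit 1 = 0: r = r^2 mod 37 = 19^2 = 28
  bit 2 = 0: r = r^2 mod 37 = 28^2 = 7
  -> B = 7
s = B^a = 7^16 mod 37  (bits of 16 = 10000)
  bit 0 = 1: r = r^2 * 7 mod 37 = 1^2 * 7 = 1*7 = 7
  bit 1 = 0: r = r^2 mod 37 = 7^2 = 12
  bit 2 = 0: r = r^2 mod 37 = 12^2 = 33
  bit 3 = 0: r = r^2 mod 37 = 33^2 = 16
  bit 4 = 0: r = r^2 mod 37 = 16^2 = 34
  -> s = B^a = 34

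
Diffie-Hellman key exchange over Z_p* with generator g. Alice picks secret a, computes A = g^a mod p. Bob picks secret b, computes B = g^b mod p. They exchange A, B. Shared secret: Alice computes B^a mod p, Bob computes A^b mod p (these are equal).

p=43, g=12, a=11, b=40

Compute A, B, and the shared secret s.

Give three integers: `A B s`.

Answer: 26 23 25

Derivation:
A = 12^11 mod 43  (bits of 11 = 1011)
  bit 0 = 1: r = r^2 * 12 mod 43 = 1^2 * 12 = 1*12 = 12
  bit 1 = 0: r = r^2 mod 43 = 12^2 = 15
  bit 2 = 1: r = r^2 * 12 mod 43 = 15^2 * 12 = 10*12 = 34
  bit 3 = 1: r = r^2 * 12 mod 43 = 34^2 * 12 = 38*12 = 26
  -> A = 26
B = 12^40 mod 43  (bits of 40 = 101000)
  bit 0 = 1: r = r^2 * 12 mod 43 = 1^2 * 12 = 1*12 = 12
  bit 1 = 0: r = r^2 mod 43 = 12^2 = 15
  bit 2 = 1: r = r^2 * 12 mod 43 = 15^2 * 12 = 10*12 = 34
  bit 3 = 0: r = r^2 mod 43 = 34^2 = 38
  bit 4 = 0: r = r^2 mod 43 = 38^2 = 25
  bit 5 = 0: r = r^2 mod 43 = 25^2 = 23
  -> B = 23
s = B^a = 23^11 mod 43  (bits of 11 = 1011)
  bit 0 = 1: r = r^2 * 23 mod 43 = 1^2 * 23 = 1*23 = 23
  bit 1 = 0: r = r^2 mod 43 = 23^2 = 13
  bit 2 = 1: r = r^2 * 23 mod 43 = 13^2 * 23 = 40*23 = 17
  bit 3 = 1: r = r^2 * 23 mod 43 = 17^2 * 23 = 31*23 = 25
  -> s = B^a = 25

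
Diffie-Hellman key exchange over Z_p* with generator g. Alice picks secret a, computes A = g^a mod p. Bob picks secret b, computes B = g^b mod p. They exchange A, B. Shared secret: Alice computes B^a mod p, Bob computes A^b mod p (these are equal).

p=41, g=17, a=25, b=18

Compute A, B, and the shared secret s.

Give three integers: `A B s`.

A = 17^25 mod 41  (bits of 25 = 11001)
  bit 0 = 1: r = r^2 * 17 mod 41 = 1^2 * 17 = 1*17 = 17
  bit 1 = 1: r = r^2 * 17 mod 41 = 17^2 * 17 = 2*17 = 34
  bit 2 = 0: r = r^2 mod 41 = 34^2 = 8
  bit 3 = 0: r = r^2 mod 41 = 8^2 = 23
  bit 4 = 1: r = r^2 * 17 mod 41 = 23^2 * 17 = 37*17 = 14
  -> A = 14
B = 17^18 mod 41  (bits of 18 = 10010)
  bit 0 = 1: r = r^2 * 17 mod 41 = 1^2 * 17 = 1*17 = 17
  bit 1 = 0: r = r^2 mod 41 = 17^2 = 2
  bit 2 = 0: r = r^2 mod 41 = 2^2 = 4
  bit 3 = 1: r = r^2 * 17 mod 41 = 4^2 * 17 = 16*17 = 26
  bit 4 = 0: r = r^2 mod 41 = 26^2 = 20
  -> B = 20
s = B^a = 20^25 mod 41  (bits of 25 = 11001)
  bit 0 = 1: r = r^2 * 20 mod 41 = 1^2 * 20 = 1*20 = 20
  bit 1 = 1: r = r^2 * 20 mod 41 = 20^2 * 20 = 31*20 = 5
  bit 2 = 0: r = r^2 mod 41 = 5^2 = 25
  bit 3 = 0: r = r^2 mod 41 = 25^2 = 10
  bit 4 = 1: r = r^2 * 20 mod 41 = 10^2 * 20 = 18*20 = 32
  -> s = B^a = 32

Answer: 14 20 32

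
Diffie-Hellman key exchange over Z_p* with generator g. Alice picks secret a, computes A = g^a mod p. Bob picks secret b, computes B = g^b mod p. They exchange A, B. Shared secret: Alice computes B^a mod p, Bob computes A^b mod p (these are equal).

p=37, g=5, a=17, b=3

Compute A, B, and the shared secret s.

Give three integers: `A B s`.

A = 5^17 mod 37  (bits of 17 = 10001)
  bit 0 = 1: r = r^2 * 5 mod 37 = 1^2 * 5 = 1*5 = 5
  bit 1 = 0: r = r^2 mod 37 = 5^2 = 25
  bit 2 = 0: r = r^2 mod 37 = 25^2 = 33
  bit 3 = 0: r = r^2 mod 37 = 33^2 = 16
  bit 4 = 1: r = r^2 * 5 mod 37 = 16^2 * 5 = 34*5 = 22
  -> A = 22
B = 5^3 mod 37  (bits of 3 = 11)
  bit 0 = 1: r = r^2 * 5 mod 37 = 1^2 * 5 = 1*5 = 5
  bit 1 = 1: r = r^2 * 5 mod 37 = 5^2 * 5 = 25*5 = 14
  -> B = 14
s = B^a = 14^17 mod 37  (bits of 17 = 10001)
  bit 0 = 1: r = r^2 * 14 mod 37 = 1^2 * 14 = 1*14 = 14
  bit 1 = 0: r = r^2 mod 37 = 14^2 = 11
  bit 2 = 0: r = r^2 mod 37 = 11^2 = 10
  bit 3 = 0: r = r^2 mod 37 = 10^2 = 26
  bit 4 = 1: r = r^2 * 14 mod 37 = 26^2 * 14 = 10*14 = 29
  -> s = B^a = 29

Answer: 22 14 29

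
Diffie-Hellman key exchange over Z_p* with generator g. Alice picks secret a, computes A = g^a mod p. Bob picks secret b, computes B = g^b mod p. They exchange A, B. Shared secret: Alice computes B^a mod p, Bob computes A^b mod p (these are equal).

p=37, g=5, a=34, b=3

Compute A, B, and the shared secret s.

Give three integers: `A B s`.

A = 5^34 mod 37  (bits of 34 = 100010)
  bit 0 = 1: r = r^2 * 5 mod 37 = 1^2 * 5 = 1*5 = 5
  bit 1 = 0: r = r^2 mod 37 = 5^2 = 25
  bit 2 = 0: r = r^2 mod 37 = 25^2 = 33
  bit 3 = 0: r = r^2 mod 37 = 33^2 = 16
  bit 4 = 1: r = r^2 * 5 mod 37 = 16^2 * 5 = 34*5 = 22
  bit 5 = 0: r = r^2 mod 37 = 22^2 = 3
  -> A = 3
B = 5^3 mod 37  (bits of 3 = 11)
  bit 0 = 1: r = r^2 * 5 mod 37 = 1^2 * 5 = 1*5 = 5
  bit 1 = 1: r = r^2 * 5 mod 37 = 5^2 * 5 = 25*5 = 14
  -> B = 14
s = B^a = 14^34 mod 37  (bits of 34 = 100010)
  bit 0 = 1: r = r^2 * 14 mod 37 = 1^2 * 14 = 1*14 = 14
  bit 1 = 0: r = r^2 mod 37 = 14^2 = 11
  bit 2 = 0: r = r^2 mod 37 = 11^2 = 10
  bit 3 = 0: r = r^2 mod 37 = 10^2 = 26
  bit 4 = 1: r = r^2 * 14 mod 37 = 26^2 * 14 = 10*14 = 29
  bit 5 = 0: r = r^2 mod 37 = 29^2 = 27
  -> s = B^a = 27

Answer: 3 14 27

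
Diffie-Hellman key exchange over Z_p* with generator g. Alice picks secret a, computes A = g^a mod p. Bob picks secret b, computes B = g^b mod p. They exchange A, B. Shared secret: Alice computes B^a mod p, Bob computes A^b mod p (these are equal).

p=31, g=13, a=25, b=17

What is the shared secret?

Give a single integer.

A = 13^25 mod 31  (bits of 25 = 11001)
  bit 0 = 1: r = r^2 * 13 mod 31 = 1^2 * 13 = 1*13 = 13
  bit 1 = 1: r = r^2 * 13 mod 31 = 13^2 * 13 = 14*13 = 27
  bit 2 = 0: r = r^2 mod 31 = 27^2 = 16
  bit 3 = 0: r = r^2 mod 31 = 16^2 = 8
  bit 4 = 1: r = r^2 * 13 mod 31 = 8^2 * 13 = 2*13 = 26
  -> A = 26
B = 13^17 mod 31  (bits of 17 = 10001)
  bit 0 = 1: r = r^2 * 13 mod 31 = 1^2 * 13 = 1*13 = 13
  bit 1 = 0: r = r^2 mod 31 = 13^2 = 14
  bit 2 = 0: r = r^2 mod 31 = 14^2 = 10
  bit 3 = 0: r = r^2 mod 31 = 10^2 = 7
  bit 4 = 1: r = r^2 * 13 mod 31 = 7^2 * 13 = 18*13 = 17
  -> B = 17
s = B^a = 17^25 mod 31  (bits of 25 = 11001)
  bit 0 = 1: r = r^2 * 17 mod 31 = 1^2 * 17 = 1*17 = 17
  bit 1 = 1: r = r^2 * 17 mod 31 = 17^2 * 17 = 10*17 = 15
  bit 2 = 0: r = r^2 mod 31 = 15^2 = 8
  bit 3 = 0: r = r^2 mod 31 = 8^2 = 2
  bit 4 = 1: r = r^2 * 17 mod 31 = 2^2 * 17 = 4*17 = 6
  -> s = B^a = 6

Answer: 6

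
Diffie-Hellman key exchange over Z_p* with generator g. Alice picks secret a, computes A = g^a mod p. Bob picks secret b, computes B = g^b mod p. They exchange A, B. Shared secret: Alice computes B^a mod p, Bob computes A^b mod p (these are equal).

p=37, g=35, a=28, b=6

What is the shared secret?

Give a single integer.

Answer: 10

Derivation:
A = 35^28 mod 37  (bits of 28 = 11100)
  bit 0 = 1: r = r^2 * 35 mod 37 = 1^2 * 35 = 1*35 = 35
  bit 1 = 1: r = r^2 * 35 mod 37 = 35^2 * 35 = 4*35 = 29
  bit 2 = 1: r = r^2 * 35 mod 37 = 29^2 * 35 = 27*35 = 20
  bit 3 = 0: r = r^2 mod 37 = 20^2 = 30
  bit 4 = 0: r = r^2 mod 37 = 30^2 = 12
  -> A = 12
B = 35^6 mod 37  (bits of 6 = 110)
  bit 0 = 1: r = r^2 * 35 mod 37 = 1^2 * 35 = 1*35 = 35
  bit 1 = 1: r = r^2 * 35 mod 37 = 35^2 * 35 = 4*35 = 29
  bit 2 = 0: r = r^2 mod 37 = 29^2 = 27
  -> B = 27
s = B^a = 27^28 mod 37  (bits of 28 = 11100)
  bit 0 = 1: r = r^2 * 27 mod 37 = 1^2 * 27 = 1*27 = 27
  bit 1 = 1: r = r^2 * 27 mod 37 = 27^2 * 27 = 26*27 = 36
  bit 2 = 1: r = r^2 * 27 mod 37 = 36^2 * 27 = 1*27 = 27
  bit 3 = 0: r = r^2 mod 37 = 27^2 = 26
  bit 4 = 0: r = r^2 mod 37 = 26^2 = 10
  -> s = B^a = 10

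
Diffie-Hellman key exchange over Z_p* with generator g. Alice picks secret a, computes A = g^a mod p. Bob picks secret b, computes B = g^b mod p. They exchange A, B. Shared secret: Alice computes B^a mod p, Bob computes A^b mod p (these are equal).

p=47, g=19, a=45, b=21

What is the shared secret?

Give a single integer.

Answer: 15

Derivation:
A = 19^45 mod 47  (bits of 45 = 101101)
  bit 0 = 1: r = r^2 * 19 mod 47 = 1^2 * 19 = 1*19 = 19
  bit 1 = 0: r = r^2 mod 47 = 19^2 = 32
  bit 2 = 1: r = r^2 * 19 mod 47 = 32^2 * 19 = 37*19 = 45
  bit 3 = 1: r = r^2 * 19 mod 47 = 45^2 * 19 = 4*19 = 29
  bit 4 = 0: r = r^2 mod 47 = 29^2 = 42
  bit 5 = 1: r = r^2 * 19 mod 47 = 42^2 * 19 = 25*19 = 5
  -> A = 5
B = 19^21 mod 47  (bits of 21 = 10101)
  bit 0 = 1: r = r^2 * 19 mod 47 = 1^2 * 19 = 1*19 = 19
  bit 1 = 0: r = r^2 mod 47 = 19^2 = 32
  bit 2 = 1: r = r^2 * 19 mod 47 = 32^2 * 19 = 37*19 = 45
  bit 3 = 0: r = r^2 mod 47 = 45^2 = 4
  bit 4 = 1: r = r^2 * 19 mod 47 = 4^2 * 19 = 16*19 = 22
  -> B = 22
s = B^a = 22^45 mod 47  (bits of 45 = 101101)
  bit 0 = 1: r = r^2 * 22 mod 47 = 1^2 * 22 = 1*22 = 22
  bit 1 = 0: r = r^2 mod 47 = 22^2 = 14
  bit 2 = 1: r = r^2 * 22 mod 47 = 14^2 * 22 = 8*22 = 35
  bit 3 = 1: r = r^2 * 22 mod 47 = 35^2 * 22 = 3*22 = 19
  bit 4 = 0: r = r^2 mod 47 = 19^2 = 32
  bit 5 = 1: r = r^2 * 22 mod 47 = 32^2 * 22 = 37*22 = 15
  -> s = B^a = 15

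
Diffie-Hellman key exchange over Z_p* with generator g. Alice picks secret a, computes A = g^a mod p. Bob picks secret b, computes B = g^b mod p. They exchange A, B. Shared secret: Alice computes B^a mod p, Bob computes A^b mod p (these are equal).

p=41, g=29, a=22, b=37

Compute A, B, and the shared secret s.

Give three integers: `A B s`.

A = 29^22 mod 41  (bits of 22 = 10110)
  bit 0 = 1: r = r^2 * 29 mod 41 = 1^2 * 29 = 1*29 = 29
  bit 1 = 0: r = r^2 mod 41 = 29^2 = 21
  bit 2 = 1: r = r^2 * 29 mod 41 = 21^2 * 29 = 31*29 = 38
  bit 3 = 1: r = r^2 * 29 mod 41 = 38^2 * 29 = 9*29 = 15
  bit 4 = 0: r = r^2 mod 41 = 15^2 = 20
  -> A = 20
B = 29^37 mod 41  (bits of 37 = 100101)
  bit 0 = 1: r = r^2 * 29 mod 41 = 1^2 * 29 = 1*29 = 29
  bit 1 = 0: r = r^2 mod 41 = 29^2 = 21
  bit 2 = 0: r = r^2 mod 41 = 21^2 = 31
  bit 3 = 1: r = r^2 * 29 mod 41 = 31^2 * 29 = 18*29 = 30
  bit 4 = 0: r = r^2 mod 41 = 30^2 = 39
  bit 5 = 1: r = r^2 * 29 mod 41 = 39^2 * 29 = 4*29 = 34
  -> B = 34
s = B^a = 34^22 mod 41  (bits of 22 = 10110)
  bit 0 = 1: r = r^2 * 34 mod 41 = 1^2 * 34 = 1*34 = 34
  bit 1 = 0: r = r^2 mod 41 = 34^2 = 8
  bit 2 = 1: r = r^2 * 34 mod 41 = 8^2 * 34 = 23*34 = 3
  bit 3 = 1: r = r^2 * 34 mod 41 = 3^2 * 34 = 9*34 = 19
  bit 4 = 0: r = r^2 mod 41 = 19^2 = 33
  -> s = B^a = 33

Answer: 20 34 33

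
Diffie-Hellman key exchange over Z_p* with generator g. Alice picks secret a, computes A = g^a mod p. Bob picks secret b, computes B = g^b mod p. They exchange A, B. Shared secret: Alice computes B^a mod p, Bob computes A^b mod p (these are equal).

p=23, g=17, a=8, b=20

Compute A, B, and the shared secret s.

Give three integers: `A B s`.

Answer: 18 16 12

Derivation:
A = 17^8 mod 23  (bits of 8 = 1000)
  bit 0 = 1: r = r^2 * 17 mod 23 = 1^2 * 17 = 1*17 = 17
  bit 1 = 0: r = r^2 mod 23 = 17^2 = 13
  bit 2 = 0: r = r^2 mod 23 = 13^2 = 8
  bit 3 = 0: r = r^2 mod 23 = 8^2 = 18
  -> A = 18
B = 17^20 mod 23  (bits of 20 = 10100)
  bit 0 = 1: r = r^2 * 17 mod 23 = 1^2 * 17 = 1*17 = 17
  bit 1 = 0: r = r^2 mod 23 = 17^2 = 13
  bit 2 = 1: r = r^2 * 17 mod 23 = 13^2 * 17 = 8*17 = 21
  bit 3 = 0: r = r^2 mod 23 = 21^2 = 4
  bit 4 = 0: r = r^2 mod 23 = 4^2 = 16
  -> B = 16
s = B^a = 16^8 mod 23  (bits of 8 = 1000)
  bit 0 = 1: r = r^2 * 16 mod 23 = 1^2 * 16 = 1*16 = 16
  bit 1 = 0: r = r^2 mod 23 = 16^2 = 3
  bit 2 = 0: r = r^2 mod 23 = 3^2 = 9
  bit 3 = 0: r = r^2 mod 23 = 9^2 = 12
  -> s = B^a = 12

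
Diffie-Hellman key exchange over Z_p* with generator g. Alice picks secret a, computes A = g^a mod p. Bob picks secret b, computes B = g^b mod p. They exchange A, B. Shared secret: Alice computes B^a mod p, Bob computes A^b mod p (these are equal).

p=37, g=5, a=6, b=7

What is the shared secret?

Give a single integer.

A = 5^6 mod 37  (bits of 6 = 110)
  bit 0 = 1: r = r^2 * 5 mod 37 = 1^2 * 5 = 1*5 = 5
  bit 1 = 1: r = r^2 * 5 mod 37 = 5^2 * 5 = 25*5 = 14
  bit 2 = 0: r = r^2 mod 37 = 14^2 = 11
  -> A = 11
B = 5^7 mod 37  (bits of 7 = 111)
  bit 0 = 1: r = r^2 * 5 mod 37 = 1^2 * 5 = 1*5 = 5
  bit 1 = 1: r = r^2 * 5 mod 37 = 5^2 * 5 = 25*5 = 14
  bit 2 = 1: r = r^2 * 5 mod 37 = 14^2 * 5 = 11*5 = 18
  -> B = 18
s = B^a = 18^6 mod 37  (bits of 6 = 110)
  bit 0 = 1: r = r^2 * 18 mod 37 = 1^2 * 18 = 1*18 = 18
  bit 1 = 1: r = r^2 * 18 mod 37 = 18^2 * 18 = 28*18 = 23
  bit 2 = 0: r = r^2 mod 37 = 23^2 = 11
  -> s = B^a = 11

Answer: 11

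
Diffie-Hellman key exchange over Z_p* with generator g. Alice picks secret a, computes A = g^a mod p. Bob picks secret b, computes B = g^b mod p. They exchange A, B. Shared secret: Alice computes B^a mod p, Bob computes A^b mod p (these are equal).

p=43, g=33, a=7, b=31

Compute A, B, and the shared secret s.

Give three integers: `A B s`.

Answer: 37 20 37

Derivation:
A = 33^7 mod 43  (bits of 7 = 111)
  bit 0 = 1: r = r^2 * 33 mod 43 = 1^2 * 33 = 1*33 = 33
  bit 1 = 1: r = r^2 * 33 mod 43 = 33^2 * 33 = 14*33 = 32
  bit 2 = 1: r = r^2 * 33 mod 43 = 32^2 * 33 = 35*33 = 37
  -> A = 37
B = 33^31 mod 43  (bits of 31 = 11111)
  bit 0 = 1: r = r^2 * 33 mod 43 = 1^2 * 33 = 1*33 = 33
  bit 1 = 1: r = r^2 * 33 mod 43 = 33^2 * 33 = 14*33 = 32
  bit 2 = 1: r = r^2 * 33 mod 43 = 32^2 * 33 = 35*33 = 37
  bit 3 = 1: r = r^2 * 33 mod 43 = 37^2 * 33 = 36*33 = 27
  bit 4 = 1: r = r^2 * 33 mod 43 = 27^2 * 33 = 41*33 = 20
  -> B = 20
s = B^a = 20^7 mod 43  (bits of 7 = 111)
  bit 0 = 1: r = r^2 * 20 mod 43 = 1^2 * 20 = 1*20 = 20
  bit 1 = 1: r = r^2 * 20 mod 43 = 20^2 * 20 = 13*20 = 2
  bit 2 = 1: r = r^2 * 20 mod 43 = 2^2 * 20 = 4*20 = 37
  -> s = B^a = 37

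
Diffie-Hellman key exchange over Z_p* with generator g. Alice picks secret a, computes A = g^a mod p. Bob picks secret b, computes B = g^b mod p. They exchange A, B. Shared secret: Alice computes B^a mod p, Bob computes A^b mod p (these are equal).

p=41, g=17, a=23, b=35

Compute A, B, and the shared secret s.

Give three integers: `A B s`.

A = 17^23 mod 41  (bits of 23 = 10111)
  bit 0 = 1: r = r^2 * 17 mod 41 = 1^2 * 17 = 1*17 = 17
  bit 1 = 0: r = r^2 mod 41 = 17^2 = 2
  bit 2 = 1: r = r^2 * 17 mod 41 = 2^2 * 17 = 4*17 = 27
  bit 3 = 1: r = r^2 * 17 mod 41 = 27^2 * 17 = 32*17 = 11
  bit 4 = 1: r = r^2 * 17 mod 41 = 11^2 * 17 = 39*17 = 7
  -> A = 7
B = 17^35 mod 41  (bits of 35 = 100011)
  bit 0 = 1: r = r^2 * 17 mod 41 = 1^2 * 17 = 1*17 = 17
  bit 1 = 0: r = r^2 mod 41 = 17^2 = 2
  bit 2 = 0: r = r^2 mod 41 = 2^2 = 4
  bit 3 = 0: r = r^2 mod 41 = 4^2 = 16
  bit 4 = 1: r = r^2 * 17 mod 41 = 16^2 * 17 = 10*17 = 6
  bit 5 = 1: r = r^2 * 17 mod 41 = 6^2 * 17 = 36*17 = 38
  -> B = 38
s = B^a = 38^23 mod 41  (bits of 23 = 10111)
  bit 0 = 1: r = r^2 * 38 mod 41 = 1^2 * 38 = 1*38 = 38
  bit 1 = 0: r = r^2 mod 41 = 38^2 = 9
  bit 2 = 1: r = r^2 * 38 mod 41 = 9^2 * 38 = 40*38 = 3
  bit 3 = 1: r = r^2 * 38 mod 41 = 3^2 * 38 = 9*38 = 14
  bit 4 = 1: r = r^2 * 38 mod 41 = 14^2 * 38 = 32*38 = 27
  -> s = B^a = 27

Answer: 7 38 27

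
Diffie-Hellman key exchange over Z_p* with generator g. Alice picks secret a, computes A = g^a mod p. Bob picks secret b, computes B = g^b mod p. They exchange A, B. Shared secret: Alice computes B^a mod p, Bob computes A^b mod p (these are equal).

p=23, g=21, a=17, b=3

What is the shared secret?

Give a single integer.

A = 21^17 mod 23  (bits of 17 = 10001)
  bit 0 = 1: r = r^2 * 21 mod 23 = 1^2 * 21 = 1*21 = 21
  bit 1 = 0: r = r^2 mod 23 = 21^2 = 4
  bit 2 = 0: r = r^2 mod 23 = 4^2 = 16
  bit 3 = 0: r = r^2 mod 23 = 16^2 = 3
  bit 4 = 1: r = r^2 * 21 mod 23 = 3^2 * 21 = 9*21 = 5
  -> A = 5
B = 21^3 mod 23  (bits of 3 = 11)
  bit 0 = 1: r = r^2 * 21 mod 23 = 1^2 * 21 = 1*21 = 21
  bit 1 = 1: r = r^2 * 21 mod 23 = 21^2 * 21 = 4*21 = 15
  -> B = 15
s = B^a = 15^17 mod 23  (bits of 17 = 10001)
  bit 0 = 1: r = r^2 * 15 mod 23 = 1^2 * 15 = 1*15 = 15
  bit 1 = 0: r = r^2 mod 23 = 15^2 = 18
  bit 2 = 0: r = r^2 mod 23 = 18^2 = 2
  bit 3 = 0: r = r^2 mod 23 = 2^2 = 4
  bit 4 = 1: r = r^2 * 15 mod 23 = 4^2 * 15 = 16*15 = 10
  -> s = B^a = 10

Answer: 10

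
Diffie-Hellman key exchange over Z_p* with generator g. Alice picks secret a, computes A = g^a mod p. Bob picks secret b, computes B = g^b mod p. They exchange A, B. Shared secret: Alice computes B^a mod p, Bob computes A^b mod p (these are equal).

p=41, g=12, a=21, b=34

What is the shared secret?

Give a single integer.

Answer: 8

Derivation:
A = 12^21 mod 41  (bits of 21 = 10101)
  bit 0 = 1: r = r^2 * 12 mod 41 = 1^2 * 12 = 1*12 = 12
  bit 1 = 0: r = r^2 mod 41 = 12^2 = 21
  bit 2 = 1: r = r^2 * 12 mod 41 = 21^2 * 12 = 31*12 = 3
  bit 3 = 0: r = r^2 mod 41 = 3^2 = 9
  bit 4 = 1: r = r^2 * 12 mod 41 = 9^2 * 12 = 40*12 = 29
  -> A = 29
B = 12^34 mod 41  (bits of 34 = 100010)
  bit 0 = 1: r = r^2 * 12 mod 41 = 1^2 * 12 = 1*12 = 12
  bit 1 = 0: r = r^2 mod 41 = 12^2 = 21
  bit 2 = 0: r = r^2 mod 41 = 21^2 = 31
  bit 3 = 0: r = r^2 mod 41 = 31^2 = 18
  bit 4 = 1: r = r^2 * 12 mod 41 = 18^2 * 12 = 37*12 = 34
  bit 5 = 0: r = r^2 mod 41 = 34^2 = 8
  -> B = 8
s = B^a = 8^21 mod 41  (bits of 21 = 10101)
  bit 0 = 1: r = r^2 * 8 mod 41 = 1^2 * 8 = 1*8 = 8
  bit 1 = 0: r = r^2 mod 41 = 8^2 = 23
  bit 2 = 1: r = r^2 * 8 mod 41 = 23^2 * 8 = 37*8 = 9
  bit 3 = 0: r = r^2 mod 41 = 9^2 = 40
  bit 4 = 1: r = r^2 * 8 mod 41 = 40^2 * 8 = 1*8 = 8
  -> s = B^a = 8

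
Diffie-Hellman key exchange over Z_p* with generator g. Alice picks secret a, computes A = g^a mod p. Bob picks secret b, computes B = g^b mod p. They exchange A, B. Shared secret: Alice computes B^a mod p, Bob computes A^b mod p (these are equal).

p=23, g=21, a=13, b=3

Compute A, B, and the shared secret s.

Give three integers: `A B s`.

Answer: 19 15 5

Derivation:
A = 21^13 mod 23  (bits of 13 = 1101)
  bit 0 = 1: r = r^2 * 21 mod 23 = 1^2 * 21 = 1*21 = 21
  bit 1 = 1: r = r^2 * 21 mod 23 = 21^2 * 21 = 4*21 = 15
  bit 2 = 0: r = r^2 mod 23 = 15^2 = 18
  bit 3 = 1: r = r^2 * 21 mod 23 = 18^2 * 21 = 2*21 = 19
  -> A = 19
B = 21^3 mod 23  (bits of 3 = 11)
  bit 0 = 1: r = r^2 * 21 mod 23 = 1^2 * 21 = 1*21 = 21
  bit 1 = 1: r = r^2 * 21 mod 23 = 21^2 * 21 = 4*21 = 15
  -> B = 15
s = B^a = 15^13 mod 23  (bits of 13 = 1101)
  bit 0 = 1: r = r^2 * 15 mod 23 = 1^2 * 15 = 1*15 = 15
  bit 1 = 1: r = r^2 * 15 mod 23 = 15^2 * 15 = 18*15 = 17
  bit 2 = 0: r = r^2 mod 23 = 17^2 = 13
  bit 3 = 1: r = r^2 * 15 mod 23 = 13^2 * 15 = 8*15 = 5
  -> s = B^a = 5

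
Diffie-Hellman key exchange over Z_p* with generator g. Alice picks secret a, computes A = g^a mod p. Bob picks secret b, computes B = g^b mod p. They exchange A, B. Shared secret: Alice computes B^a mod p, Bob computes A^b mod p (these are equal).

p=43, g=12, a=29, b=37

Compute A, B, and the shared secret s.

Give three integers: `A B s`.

A = 12^29 mod 43  (bits of 29 = 11101)
  bit 0 = 1: r = r^2 * 12 mod 43 = 1^2 * 12 = 1*12 = 12
  bit 1 = 1: r = r^2 * 12 mod 43 = 12^2 * 12 = 15*12 = 8
  bit 2 = 1: r = r^2 * 12 mod 43 = 8^2 * 12 = 21*12 = 37
  bit 3 = 0: r = r^2 mod 43 = 37^2 = 36
  bit 4 = 1: r = r^2 * 12 mod 43 = 36^2 * 12 = 6*12 = 29
  -> A = 29
B = 12^37 mod 43  (bits of 37 = 100101)
  bit 0 = 1: r = r^2 * 12 mod 43 = 1^2 * 12 = 1*12 = 12
  bit 1 = 0: r = r^2 mod 43 = 12^2 = 15
  bit 2 = 0: r = r^2 mod 43 = 15^2 = 10
  bit 3 = 1: r = r^2 * 12 mod 43 = 10^2 * 12 = 14*12 = 39
  bit 4 = 0: r = r^2 mod 43 = 39^2 = 16
  bit 5 = 1: r = r^2 * 12 mod 43 = 16^2 * 12 = 41*12 = 19
  -> B = 19
s = B^a = 19^29 mod 43  (bits of 29 = 11101)
  bit 0 = 1: r = r^2 * 19 mod 43 = 1^2 * 19 = 1*19 = 19
  bit 1 = 1: r = r^2 * 19 mod 43 = 19^2 * 19 = 17*19 = 22
  bit 2 = 1: r = r^2 * 19 mod 43 = 22^2 * 19 = 11*19 = 37
  bit 3 = 0: r = r^2 mod 43 = 37^2 = 36
  bit 4 = 1: r = r^2 * 19 mod 43 = 36^2 * 19 = 6*19 = 28
  -> s = B^a = 28

Answer: 29 19 28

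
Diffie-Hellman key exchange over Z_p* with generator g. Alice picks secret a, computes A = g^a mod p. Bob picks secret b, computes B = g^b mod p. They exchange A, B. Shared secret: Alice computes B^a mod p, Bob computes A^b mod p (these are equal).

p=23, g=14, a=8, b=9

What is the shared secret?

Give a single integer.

Answer: 3

Derivation:
A = 14^8 mod 23  (bits of 8 = 1000)
  bit 0 = 1: r = r^2 * 14 mod 23 = 1^2 * 14 = 1*14 = 14
  bit 1 = 0: r = r^2 mod 23 = 14^2 = 12
  bit 2 = 0: r = r^2 mod 23 = 12^2 = 6
  bit 3 = 0: r = r^2 mod 23 = 6^2 = 13
  -> A = 13
B = 14^9 mod 23  (bits of 9 = 1001)
  bit 0 = 1: r = r^2 * 14 mod 23 = 1^2 * 14 = 1*14 = 14
  bit 1 = 0: r = r^2 mod 23 = 14^2 = 12
  bit 2 = 0: r = r^2 mod 23 = 12^2 = 6
  bit 3 = 1: r = r^2 * 14 mod 23 = 6^2 * 14 = 13*14 = 21
  -> B = 21
s = B^a = 21^8 mod 23  (bits of 8 = 1000)
  bit 0 = 1: r = r^2 * 21 mod 23 = 1^2 * 21 = 1*21 = 21
  bit 1 = 0: r = r^2 mod 23 = 21^2 = 4
  bit 2 = 0: r = r^2 mod 23 = 4^2 = 16
  bit 3 = 0: r = r^2 mod 23 = 16^2 = 3
  -> s = B^a = 3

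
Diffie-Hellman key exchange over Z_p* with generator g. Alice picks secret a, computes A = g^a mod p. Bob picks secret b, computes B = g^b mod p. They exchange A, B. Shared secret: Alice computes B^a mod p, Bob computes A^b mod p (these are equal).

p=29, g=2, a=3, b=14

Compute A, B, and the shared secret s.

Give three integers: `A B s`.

A = 2^3 mod 29  (bits of 3 = 11)
  bit 0 = 1: r = r^2 * 2 mod 29 = 1^2 * 2 = 1*2 = 2
  bit 1 = 1: r = r^2 * 2 mod 29 = 2^2 * 2 = 4*2 = 8
  -> A = 8
B = 2^14 mod 29  (bits of 14 = 1110)
  bit 0 = 1: r = r^2 * 2 mod 29 = 1^2 * 2 = 1*2 = 2
  bit 1 = 1: r = r^2 * 2 mod 29 = 2^2 * 2 = 4*2 = 8
  bit 2 = 1: r = r^2 * 2 mod 29 = 8^2 * 2 = 6*2 = 12
  bit 3 = 0: r = r^2 mod 29 = 12^2 = 28
  -> B = 28
s = B^a = 28^3 mod 29  (bits of 3 = 11)
  bit 0 = 1: r = r^2 * 28 mod 29 = 1^2 * 28 = 1*28 = 28
  bit 1 = 1: r = r^2 * 28 mod 29 = 28^2 * 28 = 1*28 = 28
  -> s = B^a = 28

Answer: 8 28 28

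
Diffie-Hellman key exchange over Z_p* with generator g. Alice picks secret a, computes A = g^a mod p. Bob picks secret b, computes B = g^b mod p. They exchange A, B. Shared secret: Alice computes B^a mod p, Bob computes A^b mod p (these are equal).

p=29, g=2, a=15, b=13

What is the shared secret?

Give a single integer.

Answer: 15

Derivation:
A = 2^15 mod 29  (bits of 15 = 1111)
  bit 0 = 1: r = r^2 * 2 mod 29 = 1^2 * 2 = 1*2 = 2
  bit 1 = 1: r = r^2 * 2 mod 29 = 2^2 * 2 = 4*2 = 8
  bit 2 = 1: r = r^2 * 2 mod 29 = 8^2 * 2 = 6*2 = 12
  bit 3 = 1: r = r^2 * 2 mod 29 = 12^2 * 2 = 28*2 = 27
  -> A = 27
B = 2^13 mod 29  (bits of 13 = 1101)
  bit 0 = 1: r = r^2 * 2 mod 29 = 1^2 * 2 = 1*2 = 2
  bit 1 = 1: r = r^2 * 2 mod 29 = 2^2 * 2 = 4*2 = 8
  bit 2 = 0: r = r^2 mod 29 = 8^2 = 6
  bit 3 = 1: r = r^2 * 2 mod 29 = 6^2 * 2 = 7*2 = 14
  -> B = 14
s = B^a = 14^15 mod 29  (bits of 15 = 1111)
  bit 0 = 1: r = r^2 * 14 mod 29 = 1^2 * 14 = 1*14 = 14
  bit 1 = 1: r = r^2 * 14 mod 29 = 14^2 * 14 = 22*14 = 18
  bit 2 = 1: r = r^2 * 14 mod 29 = 18^2 * 14 = 5*14 = 12
  bit 3 = 1: r = r^2 * 14 mod 29 = 12^2 * 14 = 28*14 = 15
  -> s = B^a = 15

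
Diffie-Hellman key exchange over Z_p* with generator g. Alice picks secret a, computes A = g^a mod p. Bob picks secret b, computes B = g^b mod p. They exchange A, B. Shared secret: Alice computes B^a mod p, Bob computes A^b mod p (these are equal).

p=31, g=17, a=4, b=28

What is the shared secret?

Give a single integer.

Answer: 19

Derivation:
A = 17^4 mod 31  (bits of 4 = 100)
  bit 0 = 1: r = r^2 * 17 mod 31 = 1^2 * 17 = 1*17 = 17
  bit 1 = 0: r = r^2 mod 31 = 17^2 = 10
  bit 2 = 0: r = r^2 mod 31 = 10^2 = 7
  -> A = 7
B = 17^28 mod 31  (bits of 28 = 11100)
  bit 0 = 1: r = r^2 * 17 mod 31 = 1^2 * 17 = 1*17 = 17
  bit 1 = 1: r = r^2 * 17 mod 31 = 17^2 * 17 = 10*17 = 15
  bit 2 = 1: r = r^2 * 17 mod 31 = 15^2 * 17 = 8*17 = 12
  bit 3 = 0: r = r^2 mod 31 = 12^2 = 20
  bit 4 = 0: r = r^2 mod 31 = 20^2 = 28
  -> B = 28
s = B^a = 28^4 mod 31  (bits of 4 = 100)
  bit 0 = 1: r = r^2 * 28 mod 31 = 1^2 * 28 = 1*28 = 28
  bit 1 = 0: r = r^2 mod 31 = 28^2 = 9
  bit 2 = 0: r = r^2 mod 31 = 9^2 = 19
  -> s = B^a = 19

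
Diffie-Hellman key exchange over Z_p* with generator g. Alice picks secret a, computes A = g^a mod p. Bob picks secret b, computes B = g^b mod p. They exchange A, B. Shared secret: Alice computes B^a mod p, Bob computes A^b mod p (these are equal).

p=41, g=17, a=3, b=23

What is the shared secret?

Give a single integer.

A = 17^3 mod 41  (bits of 3 = 11)
  bit 0 = 1: r = r^2 * 17 mod 41 = 1^2 * 17 = 1*17 = 17
  bit 1 = 1: r = r^2 * 17 mod 41 = 17^2 * 17 = 2*17 = 34
  -> A = 34
B = 17^23 mod 41  (bits of 23 = 10111)
  bit 0 = 1: r = r^2 * 17 mod 41 = 1^2 * 17 = 1*17 = 17
  bit 1 = 0: r = r^2 mod 41 = 17^2 = 2
  bit 2 = 1: r = r^2 * 17 mod 41 = 2^2 * 17 = 4*17 = 27
  bit 3 = 1: r = r^2 * 17 mod 41 = 27^2 * 17 = 32*17 = 11
  bit 4 = 1: r = r^2 * 17 mod 41 = 11^2 * 17 = 39*17 = 7
  -> B = 7
s = B^a = 7^3 mod 41  (bits of 3 = 11)
  bit 0 = 1: r = r^2 * 7 mod 41 = 1^2 * 7 = 1*7 = 7
  bit 1 = 1: r = r^2 * 7 mod 41 = 7^2 * 7 = 8*7 = 15
  -> s = B^a = 15

Answer: 15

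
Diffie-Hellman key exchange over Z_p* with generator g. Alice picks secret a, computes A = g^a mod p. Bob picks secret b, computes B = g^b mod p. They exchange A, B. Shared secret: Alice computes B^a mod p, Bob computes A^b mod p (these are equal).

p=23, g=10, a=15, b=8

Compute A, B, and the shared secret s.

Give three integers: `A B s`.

A = 10^15 mod 23  (bits of 15 = 1111)
  bit 0 = 1: r = r^2 * 10 mod 23 = 1^2 * 10 = 1*10 = 10
  bit 1 = 1: r = r^2 * 10 mod 23 = 10^2 * 10 = 8*10 = 11
  bit 2 = 1: r = r^2 * 10 mod 23 = 11^2 * 10 = 6*10 = 14
  bit 3 = 1: r = r^2 * 10 mod 23 = 14^2 * 10 = 12*10 = 5
  -> A = 5
B = 10^8 mod 23  (bits of 8 = 1000)
  bit 0 = 1: r = r^2 * 10 mod 23 = 1^2 * 10 = 1*10 = 10
  bit 1 = 0: r = r^2 mod 23 = 10^2 = 8
  bit 2 = 0: r = r^2 mod 23 = 8^2 = 18
  bit 3 = 0: r = r^2 mod 23 = 18^2 = 2
  -> B = 2
s = B^a = 2^15 mod 23  (bits of 15 = 1111)
  bit 0 = 1: r = r^2 * 2 mod 23 = 1^2 * 2 = 1*2 = 2
  bit 1 = 1: r = r^2 * 2 mod 23 = 2^2 * 2 = 4*2 = 8
  bit 2 = 1: r = r^2 * 2 mod 23 = 8^2 * 2 = 18*2 = 13
  bit 3 = 1: r = r^2 * 2 mod 23 = 13^2 * 2 = 8*2 = 16
  -> s = B^a = 16

Answer: 5 2 16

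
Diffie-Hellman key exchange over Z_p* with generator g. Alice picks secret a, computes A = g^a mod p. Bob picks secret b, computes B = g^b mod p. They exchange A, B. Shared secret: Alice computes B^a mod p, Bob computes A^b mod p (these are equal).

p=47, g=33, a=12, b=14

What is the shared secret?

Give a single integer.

Answer: 24

Derivation:
A = 33^12 mod 47  (bits of 12 = 1100)
  bit 0 = 1: r = r^2 * 33 mod 47 = 1^2 * 33 = 1*33 = 33
  bit 1 = 1: r = r^2 * 33 mod 47 = 33^2 * 33 = 8*33 = 29
  bit 2 = 0: r = r^2 mod 47 = 29^2 = 42
  bit 3 = 0: r = r^2 mod 47 = 42^2 = 25
  -> A = 25
B = 33^14 mod 47  (bits of 14 = 1110)
  bit 0 = 1: r = r^2 * 33 mod 47 = 1^2 * 33 = 1*33 = 33
  bit 1 = 1: r = r^2 * 33 mod 47 = 33^2 * 33 = 8*33 = 29
  bit 2 = 1: r = r^2 * 33 mod 47 = 29^2 * 33 = 42*33 = 23
  bit 3 = 0: r = r^2 mod 47 = 23^2 = 12
  -> B = 12
s = B^a = 12^12 mod 47  (bits of 12 = 1100)
  bit 0 = 1: r = r^2 * 12 mod 47 = 1^2 * 12 = 1*12 = 12
  bit 1 = 1: r = r^2 * 12 mod 47 = 12^2 * 12 = 3*12 = 36
  bit 2 = 0: r = r^2 mod 47 = 36^2 = 27
  bit 3 = 0: r = r^2 mod 47 = 27^2 = 24
  -> s = B^a = 24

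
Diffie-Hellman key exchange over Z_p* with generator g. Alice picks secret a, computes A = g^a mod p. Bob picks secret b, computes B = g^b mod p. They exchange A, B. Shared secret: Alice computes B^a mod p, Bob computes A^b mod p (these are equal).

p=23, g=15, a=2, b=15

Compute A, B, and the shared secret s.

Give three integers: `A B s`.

A = 15^2 mod 23  (bits of 2 = 10)
  bit 0 = 1: r = r^2 * 15 mod 23 = 1^2 * 15 = 1*15 = 15
  bit 1 = 0: r = r^2 mod 23 = 15^2 = 18
  -> A = 18
B = 15^15 mod 23  (bits of 15 = 1111)
  bit 0 = 1: r = r^2 * 15 mod 23 = 1^2 * 15 = 1*15 = 15
  bit 1 = 1: r = r^2 * 15 mod 23 = 15^2 * 15 = 18*15 = 17
  bit 2 = 1: r = r^2 * 15 mod 23 = 17^2 * 15 = 13*15 = 11
  bit 3 = 1: r = r^2 * 15 mod 23 = 11^2 * 15 = 6*15 = 21
  -> B = 21
s = B^a = 21^2 mod 23  (bits of 2 = 10)
  bit 0 = 1: r = r^2 * 21 mod 23 = 1^2 * 21 = 1*21 = 21
  bit 1 = 0: r = r^2 mod 23 = 21^2 = 4
  -> s = B^a = 4

Answer: 18 21 4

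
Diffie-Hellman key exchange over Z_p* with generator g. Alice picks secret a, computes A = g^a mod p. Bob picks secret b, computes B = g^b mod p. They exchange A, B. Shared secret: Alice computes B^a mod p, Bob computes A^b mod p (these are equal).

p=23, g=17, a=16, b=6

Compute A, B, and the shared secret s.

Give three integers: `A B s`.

Answer: 2 12 18

Derivation:
A = 17^16 mod 23  (bits of 16 = 10000)
  bit 0 = 1: r = r^2 * 17 mod 23 = 1^2 * 17 = 1*17 = 17
  bit 1 = 0: r = r^2 mod 23 = 17^2 = 13
  bit 2 = 0: r = r^2 mod 23 = 13^2 = 8
  bit 3 = 0: r = r^2 mod 23 = 8^2 = 18
  bit 4 = 0: r = r^2 mod 23 = 18^2 = 2
  -> A = 2
B = 17^6 mod 23  (bits of 6 = 110)
  bit 0 = 1: r = r^2 * 17 mod 23 = 1^2 * 17 = 1*17 = 17
  bit 1 = 1: r = r^2 * 17 mod 23 = 17^2 * 17 = 13*17 = 14
  bit 2 = 0: r = r^2 mod 23 = 14^2 = 12
  -> B = 12
s = B^a = 12^16 mod 23  (bits of 16 = 10000)
  bit 0 = 1: r = r^2 * 12 mod 23 = 1^2 * 12 = 1*12 = 12
  bit 1 = 0: r = r^2 mod 23 = 12^2 = 6
  bit 2 = 0: r = r^2 mod 23 = 6^2 = 13
  bit 3 = 0: r = r^2 mod 23 = 13^2 = 8
  bit 4 = 0: r = r^2 mod 23 = 8^2 = 18
  -> s = B^a = 18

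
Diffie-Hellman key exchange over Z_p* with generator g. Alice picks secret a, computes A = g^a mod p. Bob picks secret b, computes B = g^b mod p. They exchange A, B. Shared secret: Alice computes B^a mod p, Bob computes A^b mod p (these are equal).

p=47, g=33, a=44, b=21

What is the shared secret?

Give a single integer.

A = 33^44 mod 47  (bits of 44 = 101100)
  bit 0 = 1: r = r^2 * 33 mod 47 = 1^2 * 33 = 1*33 = 33
  bit 1 = 0: r = r^2 mod 47 = 33^2 = 8
  bit 2 = 1: r = r^2 * 33 mod 47 = 8^2 * 33 = 17*33 = 44
  bit 3 = 1: r = r^2 * 33 mod 47 = 44^2 * 33 = 9*33 = 15
  bit 4 = 0: r = r^2 mod 47 = 15^2 = 37
  bit 5 = 0: r = r^2 mod 47 = 37^2 = 6
  -> A = 6
B = 33^21 mod 47  (bits of 21 = 10101)
  bit 0 = 1: r = r^2 * 33 mod 47 = 1^2 * 33 = 1*33 = 33
  bit 1 = 0: r = r^2 mod 47 = 33^2 = 8
  bit 2 = 1: r = r^2 * 33 mod 47 = 8^2 * 33 = 17*33 = 44
  bit 3 = 0: r = r^2 mod 47 = 44^2 = 9
  bit 4 = 1: r = r^2 * 33 mod 47 = 9^2 * 33 = 34*33 = 41
  -> B = 41
s = B^a = 41^44 mod 47  (bits of 44 = 101100)
  bit 0 = 1: r = r^2 * 41 mod 47 = 1^2 * 41 = 1*41 = 41
  bit 1 = 0: r = r^2 mod 47 = 41^2 = 36
  bit 2 = 1: r = r^2 * 41 mod 47 = 36^2 * 41 = 27*41 = 26
  bit 3 = 1: r = r^2 * 41 mod 47 = 26^2 * 41 = 18*41 = 33
  bit 4 = 0: r = r^2 mod 47 = 33^2 = 8
  bit 5 = 0: r = r^2 mod 47 = 8^2 = 17
  -> s = B^a = 17

Answer: 17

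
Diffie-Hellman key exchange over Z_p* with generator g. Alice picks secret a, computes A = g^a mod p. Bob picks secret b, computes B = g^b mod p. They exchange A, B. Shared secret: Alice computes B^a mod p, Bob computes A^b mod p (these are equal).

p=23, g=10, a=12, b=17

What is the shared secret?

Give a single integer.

Answer: 6

Derivation:
A = 10^12 mod 23  (bits of 12 = 1100)
  bit 0 = 1: r = r^2 * 10 mod 23 = 1^2 * 10 = 1*10 = 10
  bit 1 = 1: r = r^2 * 10 mod 23 = 10^2 * 10 = 8*10 = 11
  bit 2 = 0: r = r^2 mod 23 = 11^2 = 6
  bit 3 = 0: r = r^2 mod 23 = 6^2 = 13
  -> A = 13
B = 10^17 mod 23  (bits of 17 = 10001)
  bit 0 = 1: r = r^2 * 10 mod 23 = 1^2 * 10 = 1*10 = 10
  bit 1 = 0: r = r^2 mod 23 = 10^2 = 8
  bit 2 = 0: r = r^2 mod 23 = 8^2 = 18
  bit 3 = 0: r = r^2 mod 23 = 18^2 = 2
  bit 4 = 1: r = r^2 * 10 mod 23 = 2^2 * 10 = 4*10 = 17
  -> B = 17
s = B^a = 17^12 mod 23  (bits of 12 = 1100)
  bit 0 = 1: r = r^2 * 17 mod 23 = 1^2 * 17 = 1*17 = 17
  bit 1 = 1: r = r^2 * 17 mod 23 = 17^2 * 17 = 13*17 = 14
  bit 2 = 0: r = r^2 mod 23 = 14^2 = 12
  bit 3 = 0: r = r^2 mod 23 = 12^2 = 6
  -> s = B^a = 6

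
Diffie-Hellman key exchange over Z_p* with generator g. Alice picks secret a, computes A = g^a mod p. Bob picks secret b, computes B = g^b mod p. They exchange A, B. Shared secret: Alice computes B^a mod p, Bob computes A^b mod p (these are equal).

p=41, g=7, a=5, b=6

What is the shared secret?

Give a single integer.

Answer: 32

Derivation:
A = 7^5 mod 41  (bits of 5 = 101)
  bit 0 = 1: r = r^2 * 7 mod 41 = 1^2 * 7 = 1*7 = 7
  bit 1 = 0: r = r^2 mod 41 = 7^2 = 8
  bit 2 = 1: r = r^2 * 7 mod 41 = 8^2 * 7 = 23*7 = 38
  -> A = 38
B = 7^6 mod 41  (bits of 6 = 110)
  bit 0 = 1: r = r^2 * 7 mod 41 = 1^2 * 7 = 1*7 = 7
  bit 1 = 1: r = r^2 * 7 mod 41 = 7^2 * 7 = 8*7 = 15
  bit 2 = 0: r = r^2 mod 41 = 15^2 = 20
  -> B = 20
s = B^a = 20^5 mod 41  (bits of 5 = 101)
  bit 0 = 1: r = r^2 * 20 mod 41 = 1^2 * 20 = 1*20 = 20
  bit 1 = 0: r = r^2 mod 41 = 20^2 = 31
  bit 2 = 1: r = r^2 * 20 mod 41 = 31^2 * 20 = 18*20 = 32
  -> s = B^a = 32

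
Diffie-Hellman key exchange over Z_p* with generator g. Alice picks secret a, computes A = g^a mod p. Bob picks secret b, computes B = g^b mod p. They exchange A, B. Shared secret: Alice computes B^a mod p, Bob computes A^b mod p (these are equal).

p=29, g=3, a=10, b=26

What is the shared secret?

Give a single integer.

Answer: 7

Derivation:
A = 3^10 mod 29  (bits of 10 = 1010)
  bit 0 = 1: r = r^2 * 3 mod 29 = 1^2 * 3 = 1*3 = 3
  bit 1 = 0: r = r^2 mod 29 = 3^2 = 9
  bit 2 = 1: r = r^2 * 3 mod 29 = 9^2 * 3 = 23*3 = 11
  bit 3 = 0: r = r^2 mod 29 = 11^2 = 5
  -> A = 5
B = 3^26 mod 29  (bits of 26 = 11010)
  bit 0 = 1: r = r^2 * 3 mod 29 = 1^2 * 3 = 1*3 = 3
  bit 1 = 1: r = r^2 * 3 mod 29 = 3^2 * 3 = 9*3 = 27
  bit 2 = 0: r = r^2 mod 29 = 27^2 = 4
  bit 3 = 1: r = r^2 * 3 mod 29 = 4^2 * 3 = 16*3 = 19
  bit 4 = 0: r = r^2 mod 29 = 19^2 = 13
  -> B = 13
s = B^a = 13^10 mod 29  (bits of 10 = 1010)
  bit 0 = 1: r = r^2 * 13 mod 29 = 1^2 * 13 = 1*13 = 13
  bit 1 = 0: r = r^2 mod 29 = 13^2 = 24
  bit 2 = 1: r = r^2 * 13 mod 29 = 24^2 * 13 = 25*13 = 6
  bit 3 = 0: r = r^2 mod 29 = 6^2 = 7
  -> s = B^a = 7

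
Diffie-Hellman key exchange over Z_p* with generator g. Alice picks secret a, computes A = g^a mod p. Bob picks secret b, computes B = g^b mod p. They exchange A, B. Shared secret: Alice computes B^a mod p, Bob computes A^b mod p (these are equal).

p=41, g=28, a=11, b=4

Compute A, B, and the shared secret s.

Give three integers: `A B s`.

A = 28^11 mod 41  (bits of 11 = 1011)
  bit 0 = 1: r = r^2 * 28 mod 41 = 1^2 * 28 = 1*28 = 28
  bit 1 = 0: r = r^2 mod 41 = 28^2 = 5
  bit 2 = 1: r = r^2 * 28 mod 41 = 5^2 * 28 = 25*28 = 3
  bit 3 = 1: r = r^2 * 28 mod 41 = 3^2 * 28 = 9*28 = 6
  -> A = 6
B = 28^4 mod 41  (bits of 4 = 100)
  bit 0 = 1: r = r^2 * 28 mod 41 = 1^2 * 28 = 1*28 = 28
  bit 1 = 0: r = r^2 mod 41 = 28^2 = 5
  bit 2 = 0: r = r^2 mod 41 = 5^2 = 25
  -> B = 25
s = B^a = 25^11 mod 41  (bits of 11 = 1011)
  bit 0 = 1: r = r^2 * 25 mod 41 = 1^2 * 25 = 1*25 = 25
  bit 1 = 0: r = r^2 mod 41 = 25^2 = 10
  bit 2 = 1: r = r^2 * 25 mod 41 = 10^2 * 25 = 18*25 = 40
  bit 3 = 1: r = r^2 * 25 mod 41 = 40^2 * 25 = 1*25 = 25
  -> s = B^a = 25

Answer: 6 25 25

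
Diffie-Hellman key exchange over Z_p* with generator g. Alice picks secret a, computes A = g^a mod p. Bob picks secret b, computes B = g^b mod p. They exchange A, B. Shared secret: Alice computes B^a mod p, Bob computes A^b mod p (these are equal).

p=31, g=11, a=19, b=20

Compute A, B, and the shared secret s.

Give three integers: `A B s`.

Answer: 22 25 25

Derivation:
A = 11^19 mod 31  (bits of 19 = 10011)
  bit 0 = 1: r = r^2 * 11 mod 31 = 1^2 * 11 = 1*11 = 11
  bit 1 = 0: r = r^2 mod 31 = 11^2 = 28
  bit 2 = 0: r = r^2 mod 31 = 28^2 = 9
  bit 3 = 1: r = r^2 * 11 mod 31 = 9^2 * 11 = 19*11 = 23
  bit 4 = 1: r = r^2 * 11 mod 31 = 23^2 * 11 = 2*11 = 22
  -> A = 22
B = 11^20 mod 31  (bits of 20 = 10100)
  bit 0 = 1: r = r^2 * 11 mod 31 = 1^2 * 11 = 1*11 = 11
  bit 1 = 0: r = r^2 mod 31 = 11^2 = 28
  bit 2 = 1: r = r^2 * 11 mod 31 = 28^2 * 11 = 9*11 = 6
  bit 3 = 0: r = r^2 mod 31 = 6^2 = 5
  bit 4 = 0: r = r^2 mod 31 = 5^2 = 25
  -> B = 25
s = B^a = 25^19 mod 31  (bits of 19 = 10011)
  bit 0 = 1: r = r^2 * 25 mod 31 = 1^2 * 25 = 1*25 = 25
  bit 1 = 0: r = r^2 mod 31 = 25^2 = 5
  bit 2 = 0: r = r^2 mod 31 = 5^2 = 25
  bit 3 = 1: r = r^2 * 25 mod 31 = 25^2 * 25 = 5*25 = 1
  bit 4 = 1: r = r^2 * 25 mod 31 = 1^2 * 25 = 1*25 = 25
  -> s = B^a = 25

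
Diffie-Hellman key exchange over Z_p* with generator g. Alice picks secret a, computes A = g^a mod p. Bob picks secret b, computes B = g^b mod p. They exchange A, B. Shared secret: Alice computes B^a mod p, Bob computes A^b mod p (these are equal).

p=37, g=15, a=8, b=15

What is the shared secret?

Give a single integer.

Answer: 26

Derivation:
A = 15^8 mod 37  (bits of 8 = 1000)
  bit 0 = 1: r = r^2 * 15 mod 37 = 1^2 * 15 = 1*15 = 15
  bit 1 = 0: r = r^2 mod 37 = 15^2 = 3
  bit 2 = 0: r = r^2 mod 37 = 3^2 = 9
  bit 3 = 0: r = r^2 mod 37 = 9^2 = 7
  -> A = 7
B = 15^15 mod 37  (bits of 15 = 1111)
  bit 0 = 1: r = r^2 * 15 mod 37 = 1^2 * 15 = 1*15 = 15
  bit 1 = 1: r = r^2 * 15 mod 37 = 15^2 * 15 = 3*15 = 8
  bit 2 = 1: r = r^2 * 15 mod 37 = 8^2 * 15 = 27*15 = 35
  bit 3 = 1: r = r^2 * 15 mod 37 = 35^2 * 15 = 4*15 = 23
  -> B = 23
s = B^a = 23^8 mod 37  (bits of 8 = 1000)
  bit 0 = 1: r = r^2 * 23 mod 37 = 1^2 * 23 = 1*23 = 23
  bit 1 = 0: r = r^2 mod 37 = 23^2 = 11
  bit 2 = 0: r = r^2 mod 37 = 11^2 = 10
  bit 3 = 0: r = r^2 mod 37 = 10^2 = 26
  -> s = B^a = 26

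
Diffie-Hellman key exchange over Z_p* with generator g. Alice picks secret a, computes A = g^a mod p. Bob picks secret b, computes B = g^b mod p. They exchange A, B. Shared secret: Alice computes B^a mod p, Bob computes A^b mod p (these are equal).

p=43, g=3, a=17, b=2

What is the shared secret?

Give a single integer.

A = 3^17 mod 43  (bits of 17 = 10001)
  bit 0 = 1: r = r^2 * 3 mod 43 = 1^2 * 3 = 1*3 = 3
  bit 1 = 0: r = r^2 mod 43 = 3^2 = 9
  bit 2 = 0: r = r^2 mod 43 = 9^2 = 38
  bit 3 = 0: r = r^2 mod 43 = 38^2 = 25
  bit 4 = 1: r = r^2 * 3 mod 43 = 25^2 * 3 = 23*3 = 26
  -> A = 26
B = 3^2 mod 43  (bits of 2 = 10)
  bit 0 = 1: r = r^2 * 3 mod 43 = 1^2 * 3 = 1*3 = 3
  bit 1 = 0: r = r^2 mod 43 = 3^2 = 9
  -> B = 9
s = B^a = 9^17 mod 43  (bits of 17 = 10001)
  bit 0 = 1: r = r^2 * 9 mod 43 = 1^2 * 9 = 1*9 = 9
  bit 1 = 0: r = r^2 mod 43 = 9^2 = 38
  bit 2 = 0: r = r^2 mod 43 = 38^2 = 25
  bit 3 = 0: r = r^2 mod 43 = 25^2 = 23
  bit 4 = 1: r = r^2 * 9 mod 43 = 23^2 * 9 = 13*9 = 31
  -> s = B^a = 31

Answer: 31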